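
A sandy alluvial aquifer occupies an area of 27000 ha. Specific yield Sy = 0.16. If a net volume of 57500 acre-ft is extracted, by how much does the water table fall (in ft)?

Δh ≈ 5.39 ft

A = 27000 ha = 2.7 × 10^8 m²
ΔV = 57500 acre-ft = 7.093 × 10^7 m³
Δh = ΔV / (Sy × A) = 7.093 × 10^7 m³ / (0.16 × 2.7 × 10^8 m²) = 1.642 m
Δh = 1.642 m = 5.386 ft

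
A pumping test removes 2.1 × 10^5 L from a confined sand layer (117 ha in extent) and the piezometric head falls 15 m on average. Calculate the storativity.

S ≈ 1.2 × 10^-5

A = 117 ha = 1.17 × 10^6 m²
ΔV = 2.1 × 10^5 L = 210 m³
S = ΔV / (A × Δh) = 210 m³ / (1.17 × 10^6 m² × 15 m) = 1.197 × 10^-5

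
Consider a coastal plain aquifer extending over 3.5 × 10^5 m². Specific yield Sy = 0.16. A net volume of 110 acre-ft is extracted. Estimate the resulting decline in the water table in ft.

ΔV = 110 acre-ft = 1.357 × 10^5 m³
Δh = ΔV / (Sy × A) = 1.357 × 10^5 m³ / (0.16 × 3.5 × 10^5 m²) = 2.423 m
Δh = 2.423 m = 7.949 ft

Δh ≈ 7.95 ft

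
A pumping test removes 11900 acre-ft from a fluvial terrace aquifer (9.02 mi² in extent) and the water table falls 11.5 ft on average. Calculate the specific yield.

A = 9.02 mi² = 2.336 × 10^7 m²
Δh = 11.5 ft = 3.505 m
ΔV = 11900 acre-ft = 1.468 × 10^7 m³
Sy = ΔV / (A × Δh) = 1.468 × 10^7 m³ / (2.336 × 10^7 m² × 3.505 m) = 0.1793

Sy ≈ 0.18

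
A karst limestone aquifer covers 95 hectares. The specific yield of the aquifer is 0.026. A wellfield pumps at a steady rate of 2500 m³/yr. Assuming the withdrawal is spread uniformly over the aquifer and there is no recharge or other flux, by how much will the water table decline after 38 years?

A = 95 hectares = 9.5 × 10^5 m²
Q = 2500 m³/yr = 6.849 m³/d
t = 38 years = 13870 d
ΔV = Q × t = 6.849 m³/d × 13870 d = 95000 m³
Δh = ΔV / (Sy × A) = 95000 / (0.026 × 9.5 × 10^5) = 3.846 m

Δh ≈ 3.85 m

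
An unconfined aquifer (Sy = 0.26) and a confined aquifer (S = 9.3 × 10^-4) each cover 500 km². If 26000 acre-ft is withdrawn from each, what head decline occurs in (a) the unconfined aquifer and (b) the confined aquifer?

Δh_u ≈ 0.247 m; Δh_c ≈ 69 m

A = 500 km² = 5 × 10^8 m²
ΔV = 26000 acre-ft = 3.207 × 10^7 m³
Unconfined: Δh_u = ΔV/(Sy·A) = 3.207 × 10^7/(0.26 × 5 × 10^8) = 0.2467 m
Confined: Δh_c = ΔV/(S·A) = 3.207 × 10^7/(9.3 × 10^-4 × 5 × 10^8) = 68.97 m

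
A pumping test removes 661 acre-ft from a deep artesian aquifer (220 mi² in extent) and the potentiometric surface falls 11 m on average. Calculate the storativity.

S ≈ 1.3 × 10^-4

A = 220 mi² = 5.698 × 10^8 m²
ΔV = 661 acre-ft = 8.153 × 10^5 m³
S = ΔV / (A × Δh) = 8.153 × 10^5 m³ / (5.698 × 10^8 m² × 11 m) = 1.301 × 10^-4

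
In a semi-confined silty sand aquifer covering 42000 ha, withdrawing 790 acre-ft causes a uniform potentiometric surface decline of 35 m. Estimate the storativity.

S ≈ 6.6 × 10^-5

A = 42000 ha = 4.2 × 10^8 m²
ΔV = 790 acre-ft = 9.745 × 10^5 m³
S = ΔV / (A × Δh) = 9.745 × 10^5 m³ / (4.2 × 10^8 m² × 35 m) = 6.629 × 10^-5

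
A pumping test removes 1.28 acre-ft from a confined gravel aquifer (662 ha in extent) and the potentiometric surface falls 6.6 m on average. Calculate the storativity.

A = 662 ha = 6.62 × 10^6 m²
ΔV = 1.28 acre-ft = 1579 m³
S = ΔV / (A × Δh) = 1579 m³ / (6.62 × 10^6 m² × 6.6 m) = 3.614 × 10^-5

S ≈ 3.6 × 10^-5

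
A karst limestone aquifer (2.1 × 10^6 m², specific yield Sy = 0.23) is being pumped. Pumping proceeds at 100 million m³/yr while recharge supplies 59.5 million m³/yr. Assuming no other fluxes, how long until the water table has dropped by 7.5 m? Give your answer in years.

t ≈ 0.0894 years

ΔV = Sy × A × Δh = 0.23 × 2.1 × 10^6 × 7.5 = 3.623 × 10^6 m³
Net withdrawal = 100 − 59.5 = 40.5 million m³/yr = 1.11 × 10^5 m³/d
t = ΔV / Q = 3.623 × 10^6 m³ / 1.11 × 10^5 m³/d = 32.65 d
t = 32.65 d ≈ 0.08944 years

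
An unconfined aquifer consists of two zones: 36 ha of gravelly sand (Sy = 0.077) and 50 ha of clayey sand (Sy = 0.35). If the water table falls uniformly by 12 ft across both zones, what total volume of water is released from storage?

ΔV ≈ 7.41 × 10^5 m³

A₁ = 36 ha = 3.6 × 10^5 m²; A₂ = 50 ha = 5 × 10^5 m²
Δh = 12 ft = 3.658 m
ΔV₁ = 0.077 × 3.6 × 10^5 × 3.658 = 1.014 × 10^5 m³
ΔV₂ = 0.35 × 5 × 10^5 × 3.658 = 6.401 × 10^5 m³
ΔV = ΔV₁ + ΔV₂ = 7.415 × 10^5 m³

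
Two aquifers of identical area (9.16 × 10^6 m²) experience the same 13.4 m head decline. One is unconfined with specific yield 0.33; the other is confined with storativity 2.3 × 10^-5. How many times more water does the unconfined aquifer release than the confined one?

Unconfined: ΔV_u = Sy × A × Δh = 0.33 × 9.16 × 10^6 × 13.4 = 4.051 × 10^7 m³
Confined: ΔV_c = S × A × Δh = 2.3 × 10^-5 × 9.16 × 10^6 × 13.4 = 2823 m³
Ratio = ΔV_u / ΔV_c = Sy / S = 0.33 / 2.3 × 10^-5 = 14350

ΔV_u / ΔV_c ≈ 14300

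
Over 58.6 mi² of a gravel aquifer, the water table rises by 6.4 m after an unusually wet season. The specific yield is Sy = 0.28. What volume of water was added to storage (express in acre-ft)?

A = 58.6 mi² = 1.518 × 10^8 m²
ΔV = Sy × A × Δh = 0.28 × 1.518 × 10^8 m² × 6.4 m = 2.72 × 10^8 m³
ΔV = 2.72 × 10^8 m³ = 2.205 × 10^5 acre-ft

ΔV ≈ 2.2 × 10^5 acre-ft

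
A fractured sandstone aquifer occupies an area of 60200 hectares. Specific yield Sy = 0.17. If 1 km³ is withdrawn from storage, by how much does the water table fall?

A = 60200 hectares = 6.02 × 10^8 m²
ΔV = 1 km³ = 1 × 10^9 m³
Δh = ΔV / (Sy × A) = 1 × 10^9 m³ / (0.17 × 6.02 × 10^8 m²) = 9.771 m

Δh ≈ 9.77 m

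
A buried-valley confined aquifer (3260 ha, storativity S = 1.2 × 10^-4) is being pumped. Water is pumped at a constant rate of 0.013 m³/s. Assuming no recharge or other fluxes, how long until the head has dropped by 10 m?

A = 3260 ha = 3.26 × 10^7 m²
ΔV = S × A × Δh = 1.2 × 10^-4 × 3.26 × 10^7 × 10 = 39120 m³
Q = 0.013 m³/s = 1123 m³/d
t = ΔV / Q = 39120 m³ / 1123 m³/d = 34.83 d

t ≈ 34.8 days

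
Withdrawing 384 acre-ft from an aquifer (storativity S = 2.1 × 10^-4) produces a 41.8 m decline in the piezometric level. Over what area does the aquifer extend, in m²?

ΔV = 384 acre-ft = 4.737 × 10^5 m³
A = ΔV / (S × Δh) = 4.737 × 10^5 / (2.1 × 10^-4 × 41.8) = 5.396 × 10^7 m²

A ≈ 5.4 × 10^7 m²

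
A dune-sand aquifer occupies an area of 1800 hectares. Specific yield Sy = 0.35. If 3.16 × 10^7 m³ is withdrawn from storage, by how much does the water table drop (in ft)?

A = 1800 hectares = 1.8 × 10^7 m²
Δh = ΔV / (Sy × A) = 3.16 × 10^7 m³ / (0.35 × 1.8 × 10^7 m²) = 5.016 m
Δh = 5.016 m = 16.46 ft

Δh ≈ 16.5 ft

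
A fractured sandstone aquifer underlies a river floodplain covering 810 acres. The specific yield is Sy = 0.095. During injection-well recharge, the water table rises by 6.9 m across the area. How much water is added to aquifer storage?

A = 810 acres = 3.278 × 10^6 m²
ΔV = Sy × A × Δh = 0.095 × 3.278 × 10^6 m² × 6.9 m = 2.149 × 10^6 m³

ΔV ≈ 2.15 × 10^6 m³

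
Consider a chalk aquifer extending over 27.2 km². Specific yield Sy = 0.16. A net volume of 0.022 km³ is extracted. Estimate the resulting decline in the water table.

A = 27.2 km² = 2.72 × 10^7 m²
ΔV = 0.022 km³ = 2.2 × 10^7 m³
Δh = ΔV / (Sy × A) = 2.2 × 10^7 m³ / (0.16 × 2.72 × 10^7 m²) = 5.055 m

Δh ≈ 5.06 m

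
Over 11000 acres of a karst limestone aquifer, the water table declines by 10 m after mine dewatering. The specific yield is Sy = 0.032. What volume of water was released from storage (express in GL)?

A = 11000 acres = 4.452 × 10^7 m²
ΔV = Sy × A × Δh = 0.032 × 4.452 × 10^7 m² × 10 m = 1.424 × 10^7 m³
ΔV = 1.424 × 10^7 m³ = 14.24 GL

ΔV ≈ 14.2 GL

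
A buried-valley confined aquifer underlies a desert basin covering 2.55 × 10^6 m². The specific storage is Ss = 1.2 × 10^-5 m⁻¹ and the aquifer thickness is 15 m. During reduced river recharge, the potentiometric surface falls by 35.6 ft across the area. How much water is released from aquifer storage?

S = Ss × b = 1.2 × 10^-5 m⁻¹ × 15 m = 1.8 × 10^-4
Δh = 35.6 ft = 10.85 m
ΔV = S × A × Δh = 1.8 × 10^-4 × 2.55 × 10^6 m² × 10.85 m = 4981 m³

ΔV ≈ 4980 m³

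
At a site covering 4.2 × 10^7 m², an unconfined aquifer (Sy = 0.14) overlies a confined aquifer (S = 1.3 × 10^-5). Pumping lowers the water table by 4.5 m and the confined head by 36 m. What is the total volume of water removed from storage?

Unconfined: ΔV_u = Sy × A × Δh_u = 0.14 × 4.2 × 10^7 × 4.5 = 2.646 × 10^7 m³
Confined: ΔV_c = S × A × Δh_c = 1.3 × 10^-5 × 4.2 × 10^7 × 36 = 19660 m³
Total ΔV = 2.646 × 10^7 + 19660 = 2.648 × 10^7 m³

ΔV ≈ 2.65 × 10^7 m³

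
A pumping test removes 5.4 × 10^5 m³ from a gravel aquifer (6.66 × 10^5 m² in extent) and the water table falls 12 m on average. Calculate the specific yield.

Sy ≈ 0.068

Sy = ΔV / (A × Δh) = 5.4 × 10^5 m³ / (6.66 × 10^5 m² × 12 m) = 0.06757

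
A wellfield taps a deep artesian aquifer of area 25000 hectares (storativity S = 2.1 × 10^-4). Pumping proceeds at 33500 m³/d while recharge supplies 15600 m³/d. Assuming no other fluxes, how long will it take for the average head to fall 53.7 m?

A = 25000 hectares = 2.5 × 10^8 m²
ΔV = S × A × Δh = 2.1 × 10^-4 × 2.5 × 10^8 × 53.7 = 2.819 × 10^6 m³
Net withdrawal = 33500 − 15600 = 17900 m³/d
t = ΔV / Q = 2.819 × 10^6 m³ / 17900 m³/d = 157.5 d

t ≈ 158 days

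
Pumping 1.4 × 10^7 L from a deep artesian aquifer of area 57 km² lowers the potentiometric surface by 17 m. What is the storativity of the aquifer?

A = 57 km² = 5.7 × 10^7 m²
ΔV = 1.4 × 10^7 L = 14000 m³
S = ΔV / (A × Δh) = 14000 m³ / (5.7 × 10^7 m² × 17 m) = 1.445 × 10^-5

S ≈ 1.4 × 10^-5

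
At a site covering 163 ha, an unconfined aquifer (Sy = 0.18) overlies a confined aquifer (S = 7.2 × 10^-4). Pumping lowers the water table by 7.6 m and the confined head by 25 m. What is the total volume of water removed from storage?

ΔV ≈ 2.26 × 10^6 m³

A = 163 ha = 1.63 × 10^6 m²
Unconfined: ΔV_u = Sy × A × Δh_u = 0.18 × 1.63 × 10^6 × 7.6 = 2.23 × 10^6 m³
Confined: ΔV_c = S × A × Δh_c = 7.2 × 10^-4 × 1.63 × 10^6 × 25 = 29340 m³
Total ΔV = 2.23 × 10^6 + 29340 = 2.259 × 10^6 m³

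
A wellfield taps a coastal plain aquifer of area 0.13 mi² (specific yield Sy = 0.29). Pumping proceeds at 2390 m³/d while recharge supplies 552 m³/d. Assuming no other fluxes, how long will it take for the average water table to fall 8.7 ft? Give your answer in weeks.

A = 0.13 mi² = 3.367 × 10^5 m²
Δh = 8.7 ft = 2.652 m
ΔV = Sy × A × Δh = 0.29 × 3.367 × 10^5 × 2.652 = 2.589 × 10^5 m³
Net withdrawal = 2390 − 552 = 1838 m³/d
t = ΔV / Q = 2.589 × 10^5 m³ / 1838 m³/d = 140.9 d
t = 140.9 d ≈ 20.12 weeks

t ≈ 20.1 weeks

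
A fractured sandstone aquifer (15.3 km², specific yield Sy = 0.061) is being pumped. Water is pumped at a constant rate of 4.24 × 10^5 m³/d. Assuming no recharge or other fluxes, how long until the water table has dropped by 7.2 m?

t ≈ 15.8 days

A = 15.3 km² = 1.53 × 10^7 m²
ΔV = Sy × A × Δh = 0.061 × 1.53 × 10^7 × 7.2 = 6.72 × 10^6 m³
t = ΔV / Q = 6.72 × 10^6 m³ / 4.24 × 10^5 m³/d = 15.85 d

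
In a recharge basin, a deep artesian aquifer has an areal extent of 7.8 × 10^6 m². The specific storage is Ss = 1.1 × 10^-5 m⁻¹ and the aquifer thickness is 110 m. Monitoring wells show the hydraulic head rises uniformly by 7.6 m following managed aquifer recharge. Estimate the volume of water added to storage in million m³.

S = Ss × b = 1.1 × 10^-5 m⁻¹ × 110 m = 1.21 × 10^-3
ΔV = S × A × Δh = 0.00121 × 7.8 × 10^6 m² × 7.6 m = 71730 m³
ΔV = 71730 m³ = 0.07173 million m³

ΔV ≈ 0.0717 million m³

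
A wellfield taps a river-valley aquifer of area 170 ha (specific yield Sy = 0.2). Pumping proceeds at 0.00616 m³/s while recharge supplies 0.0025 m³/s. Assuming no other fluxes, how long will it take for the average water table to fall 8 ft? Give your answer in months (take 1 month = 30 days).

t ≈ 87.4 months

A = 170 ha = 1.7 × 10^6 m²
Δh = 8 ft = 2.438 m
ΔV = Sy × A × Δh = 0.2 × 1.7 × 10^6 × 2.438 = 8.291 × 10^5 m³
Net withdrawal = 0.00616 − 0.0025 = 0.00366 m³/s = 316.2 m³/d
t = ΔV / Q = 8.291 × 10^5 m³ / 316.2 m³/d = 2622 d
t = 2622 d ≈ 87.39 months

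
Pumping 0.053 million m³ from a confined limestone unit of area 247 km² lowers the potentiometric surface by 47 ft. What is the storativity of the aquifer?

S ≈ 1.5 × 10^-5

A = 247 km² = 2.47 × 10^8 m²
Δh = 47 ft = 14.33 m
ΔV = 0.053 million m³ = 53000 m³
S = ΔV / (A × Δh) = 53000 m³ / (2.47 × 10^8 m² × 14.33 m) = 1.498 × 10^-5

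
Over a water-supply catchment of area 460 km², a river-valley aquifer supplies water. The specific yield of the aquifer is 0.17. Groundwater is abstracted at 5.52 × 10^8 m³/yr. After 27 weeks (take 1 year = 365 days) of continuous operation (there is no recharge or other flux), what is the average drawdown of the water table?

A = 460 km² = 4.6 × 10^8 m²
Q = 5.52 × 10^8 m³/yr = 1.512 × 10^6 m³/d
t = 27 weeks = 189 d
ΔV = Q × t = 1.512 × 10^6 m³/d × 189 d = 2.858 × 10^8 m³
Δh = ΔV / (Sy × A) = 2.858 × 10^8 / (0.17 × 4.6 × 10^8) = 3.655 m

Δh ≈ 3.66 m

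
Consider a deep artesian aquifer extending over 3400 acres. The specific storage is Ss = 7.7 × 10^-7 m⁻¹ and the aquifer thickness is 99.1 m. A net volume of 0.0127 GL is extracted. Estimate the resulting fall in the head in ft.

S = Ss × b = 7.7 × 10^-7 m⁻¹ × 99.1 m = 7.631 × 10^-5
A = 3400 acres = 1.376 × 10^7 m²
ΔV = 0.0127 GL = 12700 m³
Δh = ΔV / (S × A) = 12700 m³ / (7.631 × 10^-5 × 1.376 × 10^7 m²) = 12.1 m
Δh = 12.1 m = 39.69 ft

Δh ≈ 39.7 ft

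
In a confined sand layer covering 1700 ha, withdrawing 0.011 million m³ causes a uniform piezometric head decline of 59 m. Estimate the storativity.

S ≈ 1.1 × 10^-5

A = 1700 ha = 1.7 × 10^7 m²
ΔV = 0.011 million m³ = 11000 m³
S = ΔV / (A × Δh) = 11000 m³ / (1.7 × 10^7 m² × 59 m) = 1.097 × 10^-5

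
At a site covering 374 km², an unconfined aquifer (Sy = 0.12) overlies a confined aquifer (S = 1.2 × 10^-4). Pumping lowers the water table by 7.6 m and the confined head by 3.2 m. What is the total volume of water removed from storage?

A = 374 km² = 3.74 × 10^8 m²
Unconfined: ΔV_u = Sy × A × Δh_u = 0.12 × 3.74 × 10^8 × 7.6 = 3.411 × 10^8 m³
Confined: ΔV_c = S × A × Δh_c = 1.2 × 10^-4 × 3.74 × 10^8 × 3.2 = 1.436 × 10^5 m³
Total ΔV = 3.411 × 10^8 + 1.436 × 10^5 = 3.412 × 10^8 m³

ΔV ≈ 3.41 × 10^8 m³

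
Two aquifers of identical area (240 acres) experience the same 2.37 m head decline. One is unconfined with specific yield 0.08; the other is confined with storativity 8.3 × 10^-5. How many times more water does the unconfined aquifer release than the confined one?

A = 240 acres = 9.712 × 10^5 m²
Unconfined: ΔV_u = Sy × A × Δh = 0.08 × 9.712 × 10^5 × 2.37 = 1.841 × 10^5 m³
Confined: ΔV_c = S × A × Δh = 8.3 × 10^-5 × 9.712 × 10^5 × 2.37 = 191.1 m³
Ratio = ΔV_u / ΔV_c = Sy / S = 0.08 / 8.3 × 10^-5 = 963.9

ΔV_u / ΔV_c ≈ 964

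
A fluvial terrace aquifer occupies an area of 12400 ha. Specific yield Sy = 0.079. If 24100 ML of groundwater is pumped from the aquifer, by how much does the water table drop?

A = 12400 ha = 1.24 × 10^8 m²
ΔV = 24100 ML = 2.41 × 10^7 m³
Δh = ΔV / (Sy × A) = 2.41 × 10^7 m³ / (0.079 × 1.24 × 10^8 m²) = 2.46 m

Δh ≈ 2.46 m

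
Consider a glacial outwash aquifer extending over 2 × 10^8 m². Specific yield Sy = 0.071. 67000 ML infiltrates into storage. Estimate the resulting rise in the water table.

Δh ≈ 4.72 m

ΔV = 67000 ML = 6.7 × 10^7 m³
Δh = ΔV / (Sy × A) = 6.7 × 10^7 m³ / (0.071 × 2 × 10^8 m²) = 4.718 m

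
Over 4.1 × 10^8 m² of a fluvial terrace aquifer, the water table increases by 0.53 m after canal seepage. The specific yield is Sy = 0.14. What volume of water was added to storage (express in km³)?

ΔV ≈ 0.0304 km³

ΔV = Sy × A × Δh = 0.14 × 4.1 × 10^8 m² × 0.53 m = 3.042 × 10^7 m³
ΔV = 3.042 × 10^7 m³ = 0.03042 km³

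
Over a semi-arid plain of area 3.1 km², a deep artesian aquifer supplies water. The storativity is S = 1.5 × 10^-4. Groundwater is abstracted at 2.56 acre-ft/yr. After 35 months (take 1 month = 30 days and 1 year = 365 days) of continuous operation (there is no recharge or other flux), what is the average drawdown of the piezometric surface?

Δh ≈ 19.5 m

A = 3.1 km² = 3.1 × 10^6 m²
Q = 2.56 acre-ft/yr = 8.651 m³/d
t = 35 months = 1050 d
ΔV = Q × t = 8.651 m³/d × 1050 d = 9084 m³
Δh = ΔV / (S × A) = 9084 / (1.5 × 10^-4 × 3.1 × 10^6) = 19.54 m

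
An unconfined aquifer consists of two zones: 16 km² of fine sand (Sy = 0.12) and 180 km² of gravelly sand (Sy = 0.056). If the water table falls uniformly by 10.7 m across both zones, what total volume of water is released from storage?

A₁ = 16 km² = 1.6 × 10^7 m²; A₂ = 180 km² = 1.8 × 10^8 m²
ΔV₁ = 0.12 × 1.6 × 10^7 × 10.7 = 2.054 × 10^7 m³
ΔV₂ = 0.056 × 1.8 × 10^8 × 10.7 = 1.079 × 10^8 m³
ΔV = ΔV₁ + ΔV₂ = 1.284 × 10^8 m³

ΔV ≈ 1.28 × 10^8 m³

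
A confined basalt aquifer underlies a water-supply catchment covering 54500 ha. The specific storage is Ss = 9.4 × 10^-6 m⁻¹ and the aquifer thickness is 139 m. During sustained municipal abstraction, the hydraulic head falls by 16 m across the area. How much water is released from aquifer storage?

S = Ss × b = 9.4 × 10^-6 m⁻¹ × 139 m = 1.307 × 10^-3
A = 54500 ha = 5.45 × 10^8 m²
ΔV = S × A × Δh = 0.001307 × 5.45 × 10^8 m² × 16 m = 1.139 × 10^7 m³

ΔV ≈ 1.14 × 10^7 m³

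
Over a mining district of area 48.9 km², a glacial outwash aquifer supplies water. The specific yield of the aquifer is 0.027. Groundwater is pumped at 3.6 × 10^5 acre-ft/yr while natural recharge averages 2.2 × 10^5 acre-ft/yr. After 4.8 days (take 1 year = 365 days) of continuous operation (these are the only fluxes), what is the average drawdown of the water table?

Δh ≈ 1.72 m

A = 48.9 km² = 4.89 × 10^7 m²
Net abstraction = 3.6 × 10^5 − 2.2 × 10^5 = 1.4 × 10^5 acre-ft/yr
Q_net = 1.4 × 10^5 acre-ft/yr = 4.731 × 10^5 m³/d
ΔV = Q × t = 4.731 × 10^5 m³/d × 4.8 d = 2.271 × 10^6 m³
Δh = ΔV / (Sy × A) = 2.271 × 10^6 / (0.027 × 4.89 × 10^7) = 1.72 m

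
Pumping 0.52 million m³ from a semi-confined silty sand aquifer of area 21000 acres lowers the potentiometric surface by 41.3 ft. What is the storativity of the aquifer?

A = 21000 acres = 8.498 × 10^7 m²
Δh = 41.3 ft = 12.59 m
ΔV = 0.52 million m³ = 5.2 × 10^5 m³
S = ΔV / (A × Δh) = 5.2 × 10^5 m³ / (8.498 × 10^7 m² × 12.59 m) = 4.861 × 10^-4

S ≈ 4.9 × 10^-4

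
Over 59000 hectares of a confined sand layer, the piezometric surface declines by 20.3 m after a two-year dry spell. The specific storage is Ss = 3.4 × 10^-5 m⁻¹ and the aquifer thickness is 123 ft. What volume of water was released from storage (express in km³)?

b = 123 ft = 37.49 m
S = Ss × b = 3.4 × 10^-5 m⁻¹ × 37.49 m = 1.275 × 10^-3
A = 59000 hectares = 5.9 × 10^8 m²
ΔV = S × A × Δh = 0.001275 × 5.9 × 10^8 m² × 20.3 m = 1.527 × 10^7 m³
ΔV = 1.527 × 10^7 m³ = 0.01527 km³

ΔV ≈ 0.0153 km³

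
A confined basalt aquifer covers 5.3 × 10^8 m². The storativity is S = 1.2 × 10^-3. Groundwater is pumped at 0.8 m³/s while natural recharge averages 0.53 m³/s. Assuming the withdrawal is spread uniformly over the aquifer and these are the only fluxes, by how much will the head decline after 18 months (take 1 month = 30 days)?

Net abstraction = 0.8 − 0.53 = 0.27 m³/s
Q_net = 0.27 m³/s = 23330 m³/d
t = 18 months = 540 d
ΔV = Q × t = 23330 m³/d × 540 d = 1.26 × 10^7 m³
Δh = ΔV / (S × A) = 1.26 × 10^7 / (0.0012 × 5.3 × 10^8) = 19.81 m

Δh ≈ 19.8 m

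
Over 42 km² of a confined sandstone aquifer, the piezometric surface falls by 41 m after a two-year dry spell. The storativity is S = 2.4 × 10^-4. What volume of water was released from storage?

A = 42 km² = 4.2 × 10^7 m²
ΔV = S × A × Δh = 2.4 × 10^-4 × 4.2 × 10^7 m² × 41 m = 4.133 × 10^5 m³

ΔV ≈ 4.13 × 10^5 m³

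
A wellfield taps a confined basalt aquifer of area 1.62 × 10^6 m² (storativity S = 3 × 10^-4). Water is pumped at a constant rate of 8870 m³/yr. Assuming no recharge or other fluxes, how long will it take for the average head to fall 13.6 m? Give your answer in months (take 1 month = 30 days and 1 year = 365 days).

ΔV = S × A × Δh = 3 × 10^-4 × 1.62 × 10^6 × 13.6 = 6610 m³
Q = 8870 m³/yr = 24.3 m³/d
t = ΔV / Q = 6610 m³ / 24.3 m³/d = 272 d
t = 272 d ≈ 9.066 months

t ≈ 9.07 months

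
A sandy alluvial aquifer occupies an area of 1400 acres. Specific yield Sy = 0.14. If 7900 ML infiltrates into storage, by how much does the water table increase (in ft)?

Δh ≈ 32.7 ft

A = 1400 acres = 5.666 × 10^6 m²
ΔV = 7900 ML = 7.9 × 10^6 m³
Δh = ΔV / (Sy × A) = 7.9 × 10^6 m³ / (0.14 × 5.666 × 10^6 m²) = 9.96 m
Δh = 9.96 m = 32.68 ft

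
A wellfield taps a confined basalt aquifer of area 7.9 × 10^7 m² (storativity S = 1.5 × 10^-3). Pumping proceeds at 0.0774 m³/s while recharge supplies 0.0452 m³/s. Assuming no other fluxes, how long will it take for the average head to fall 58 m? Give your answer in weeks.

ΔV = S × A × Δh = 0.0015 × 7.9 × 10^7 × 58 = 6.873 × 10^6 m³
Net withdrawal = 0.0774 − 0.0452 = 0.0322 m³/s = 2782 m³/d
t = ΔV / Q = 6.873 × 10^6 m³ / 2782 m³/d = 2470 d
t = 2470 d ≈ 352.9 weeks

t ≈ 353 weeks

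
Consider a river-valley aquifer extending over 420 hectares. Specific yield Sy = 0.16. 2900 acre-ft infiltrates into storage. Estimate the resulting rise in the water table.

Δh ≈ 5.32 m

A = 420 hectares = 4.2 × 10^6 m²
ΔV = 2900 acre-ft = 3.577 × 10^6 m³
Δh = ΔV / (Sy × A) = 3.577 × 10^6 m³ / (0.16 × 4.2 × 10^6 m²) = 5.323 m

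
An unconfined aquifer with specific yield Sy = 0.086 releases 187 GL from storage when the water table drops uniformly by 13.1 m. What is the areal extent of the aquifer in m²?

ΔV = 187 GL = 1.87 × 10^8 m³
A = ΔV / (Sy × Δh) = 1.87 × 10^8 / (0.086 × 13.1) = 1.66 × 10^8 m²

A ≈ 1.66 × 10^8 m²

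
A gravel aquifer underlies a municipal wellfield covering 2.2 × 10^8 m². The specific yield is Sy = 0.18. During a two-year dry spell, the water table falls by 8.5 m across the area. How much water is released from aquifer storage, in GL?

ΔV ≈ 337 GL

ΔV = Sy × A × Δh = 0.18 × 2.2 × 10^8 m² × 8.5 m = 3.366 × 10^8 m³
ΔV = 3.366 × 10^8 m³ = 336.6 GL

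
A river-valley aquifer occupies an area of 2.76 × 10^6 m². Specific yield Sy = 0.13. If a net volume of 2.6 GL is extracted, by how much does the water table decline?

ΔV = 2.6 GL = 2.6 × 10^6 m³
Δh = ΔV / (Sy × A) = 2.6 × 10^6 m³ / (0.13 × 2.76 × 10^6 m²) = 7.246 m

Δh ≈ 7.25 m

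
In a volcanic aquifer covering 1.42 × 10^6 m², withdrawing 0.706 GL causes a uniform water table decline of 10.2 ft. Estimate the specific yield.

Sy ≈ 0.16

Δh = 10.2 ft = 3.109 m
ΔV = 0.706 GL = 7.06 × 10^5 m³
Sy = ΔV / (A × Δh) = 7.06 × 10^5 m³ / (1.42 × 10^6 m² × 3.109 m) = 0.1599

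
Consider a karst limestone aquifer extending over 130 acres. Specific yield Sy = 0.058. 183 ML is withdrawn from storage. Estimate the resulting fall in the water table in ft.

A = 130 acres = 5.261 × 10^5 m²
ΔV = 183 ML = 1.83 × 10^5 m³
Δh = ΔV / (Sy × A) = 1.83 × 10^5 m³ / (0.058 × 5.261 × 10^5 m²) = 5.997 m
Δh = 5.997 m = 19.68 ft

Δh ≈ 19.7 ft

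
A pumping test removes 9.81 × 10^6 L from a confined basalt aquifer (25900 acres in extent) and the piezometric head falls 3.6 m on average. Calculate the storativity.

A = 25900 acres = 1.048 × 10^8 m²
ΔV = 9.81 × 10^6 L = 9810 m³
S = ΔV / (A × Δh) = 9810 m³ / (1.048 × 10^8 m² × 3.6 m) = 2.6 × 10^-5

S ≈ 2.6 × 10^-5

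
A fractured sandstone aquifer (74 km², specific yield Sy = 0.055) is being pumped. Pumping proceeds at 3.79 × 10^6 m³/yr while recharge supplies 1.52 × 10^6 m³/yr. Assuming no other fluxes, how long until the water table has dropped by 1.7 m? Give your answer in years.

A = 74 km² = 7.4 × 10^7 m²
ΔV = Sy × A × Δh = 0.055 × 7.4 × 10^7 × 1.7 = 6.919 × 10^6 m³
Net withdrawal = 3.79 × 10^6 − 1.52 × 10^6 = 2.27 × 10^6 m³/yr = 6219 m³/d
t = ΔV / Q = 6.919 × 10^6 m³ / 6219 m³/d = 1113 d
t = 1113 d ≈ 3.048 years

t ≈ 3.05 years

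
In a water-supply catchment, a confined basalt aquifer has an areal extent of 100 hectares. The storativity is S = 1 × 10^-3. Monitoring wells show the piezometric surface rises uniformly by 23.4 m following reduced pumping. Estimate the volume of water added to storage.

ΔV ≈ 23400 m³

A = 100 hectares = 1 × 10^6 m²
ΔV = S × A × Δh = 0.001 × 1 × 10^6 m² × 23.4 m = 23400 m³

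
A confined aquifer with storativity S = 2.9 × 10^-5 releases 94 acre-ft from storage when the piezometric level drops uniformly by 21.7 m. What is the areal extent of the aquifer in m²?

A ≈ 1.84 × 10^8 m²

ΔV = 94 acre-ft = 1.159 × 10^5 m³
A = ΔV / (S × Δh) = 1.159 × 10^5 / (2.9 × 10^-5 × 21.7) = 1.842 × 10^8 m²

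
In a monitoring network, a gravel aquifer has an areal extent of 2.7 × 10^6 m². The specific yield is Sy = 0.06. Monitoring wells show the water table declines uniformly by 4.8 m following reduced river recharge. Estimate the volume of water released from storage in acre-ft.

ΔV = Sy × A × Δh = 0.06 × 2.7 × 10^6 m² × 4.8 m = 7.776 × 10^5 m³
ΔV = 7.776 × 10^5 m³ = 630.4 acre-ft

ΔV ≈ 630 acre-ft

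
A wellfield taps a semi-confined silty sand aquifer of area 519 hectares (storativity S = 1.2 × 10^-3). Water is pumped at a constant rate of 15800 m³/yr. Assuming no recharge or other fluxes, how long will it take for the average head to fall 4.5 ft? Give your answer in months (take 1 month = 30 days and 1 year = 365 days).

A = 519 hectares = 5.19 × 10^6 m²
Δh = 4.5 ft = 1.372 m
ΔV = S × A × Δh = 0.0012 × 5.19 × 10^6 × 1.372 = 8542 m³
Q = 15800 m³/yr = 43.29 m³/d
t = ΔV / Q = 8542 m³ / 43.29 m³/d = 197.3 d
t = 197.3 d ≈ 6.578 months

t ≈ 6.58 months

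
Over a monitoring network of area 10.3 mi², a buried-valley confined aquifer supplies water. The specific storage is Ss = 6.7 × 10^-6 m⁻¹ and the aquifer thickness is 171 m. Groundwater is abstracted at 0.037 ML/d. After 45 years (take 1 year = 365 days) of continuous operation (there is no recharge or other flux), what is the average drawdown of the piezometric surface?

S = Ss × b = 6.7 × 10^-6 m⁻¹ × 171 m = 1.146 × 10^-3
A = 10.3 mi² = 2.668 × 10^7 m²
Q = 0.037 ML/d = 37 m³/d
t = 45 years = 16420 d
ΔV = Q × t = 37 m³/d × 16420 d = 6.077 × 10^5 m³
Δh = ΔV / (S × A) = 6.077 × 10^5 / (0.001146 × 2.668 × 10^7) = 19.88 m

Δh ≈ 19.9 m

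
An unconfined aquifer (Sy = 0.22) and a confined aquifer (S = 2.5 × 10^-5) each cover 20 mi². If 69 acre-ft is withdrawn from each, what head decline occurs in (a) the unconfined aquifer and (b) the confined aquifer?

Δh_u ≈ 0.00747 m; Δh_c ≈ 65.7 m

A = 20 mi² = 5.18 × 10^7 m²
ΔV = 69 acre-ft = 85110 m³
Unconfined: Δh_u = ΔV/(Sy·A) = 85110/(0.22 × 5.18 × 10^7) = 0.007468 m
Confined: Δh_c = ΔV/(S·A) = 85110/(2.5 × 10^-5 × 5.18 × 10^7) = 65.72 m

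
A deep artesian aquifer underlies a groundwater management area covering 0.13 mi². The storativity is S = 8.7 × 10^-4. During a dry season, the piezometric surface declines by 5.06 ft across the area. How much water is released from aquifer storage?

ΔV ≈ 452 m³

A = 0.13 mi² = 3.367 × 10^5 m²
Δh = 5.06 ft = 1.542 m
ΔV = S × A × Δh = 8.7 × 10^-4 × 3.367 × 10^5 m² × 1.542 m = 451.8 m³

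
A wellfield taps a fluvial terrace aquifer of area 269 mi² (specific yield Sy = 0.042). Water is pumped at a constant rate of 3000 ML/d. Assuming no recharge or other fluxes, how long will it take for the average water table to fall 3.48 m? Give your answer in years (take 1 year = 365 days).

A = 269 mi² = 6.967 × 10^8 m²
ΔV = Sy × A × Δh = 0.042 × 6.967 × 10^8 × 3.48 = 1.018 × 10^8 m³
Q = 3000 ML/d = 3 × 10^6 m³/d
t = ΔV / Q = 1.018 × 10^8 m³ / 3 × 10^6 m³/d = 33.94 d
t = 33.94 d ≈ 0.093 years

t ≈ 0.093 years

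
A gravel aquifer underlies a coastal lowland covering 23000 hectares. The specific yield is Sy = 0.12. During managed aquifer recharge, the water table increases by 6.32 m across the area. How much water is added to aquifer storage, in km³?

A = 23000 hectares = 2.3 × 10^8 m²
ΔV = Sy × A × Δh = 0.12 × 2.3 × 10^8 m² × 6.32 m = 1.744 × 10^8 m³
ΔV = 1.744 × 10^8 m³ = 0.1744 km³

ΔV ≈ 0.174 km³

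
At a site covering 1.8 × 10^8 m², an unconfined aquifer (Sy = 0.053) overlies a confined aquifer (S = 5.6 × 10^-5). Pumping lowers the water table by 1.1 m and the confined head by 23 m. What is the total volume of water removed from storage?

Unconfined: ΔV_u = Sy × A × Δh_u = 0.053 × 1.8 × 10^8 × 1.1 = 1.049 × 10^7 m³
Confined: ΔV_c = S × A × Δh_c = 5.6 × 10^-5 × 1.8 × 10^8 × 23 = 2.318 × 10^5 m³
Total ΔV = 1.049 × 10^7 + 2.318 × 10^5 = 1.073 × 10^7 m³

ΔV ≈ 1.07 × 10^7 m³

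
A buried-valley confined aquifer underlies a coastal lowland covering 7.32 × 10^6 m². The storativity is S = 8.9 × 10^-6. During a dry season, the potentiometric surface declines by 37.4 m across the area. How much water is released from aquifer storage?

ΔV ≈ 2440 m³

ΔV = S × A × Δh = 8.9 × 10^-6 × 7.32 × 10^6 m² × 37.4 m = 2437 m³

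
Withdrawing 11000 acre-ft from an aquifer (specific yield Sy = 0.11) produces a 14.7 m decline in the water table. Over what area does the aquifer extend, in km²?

A ≈ 8.39 km²

ΔV = 11000 acre-ft = 1.357 × 10^7 m³
A = ΔV / (Sy × Δh) = 1.357 × 10^7 / (0.11 × 14.7) = 8.391 × 10^6 m²
A = 8.391 × 10^6 m² = 8.391 km²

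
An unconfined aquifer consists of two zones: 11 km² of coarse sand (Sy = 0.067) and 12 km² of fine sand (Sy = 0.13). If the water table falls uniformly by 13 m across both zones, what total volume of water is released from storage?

ΔV ≈ 2.99 × 10^7 m³

A₁ = 11 km² = 1.1 × 10^7 m²; A₂ = 12 km² = 1.2 × 10^7 m²
ΔV₁ = 0.067 × 1.1 × 10^7 × 13 = 9.581 × 10^6 m³
ΔV₂ = 0.13 × 1.2 × 10^7 × 13 = 2.028 × 10^7 m³
ΔV = ΔV₁ + ΔV₂ = 2.986 × 10^7 m³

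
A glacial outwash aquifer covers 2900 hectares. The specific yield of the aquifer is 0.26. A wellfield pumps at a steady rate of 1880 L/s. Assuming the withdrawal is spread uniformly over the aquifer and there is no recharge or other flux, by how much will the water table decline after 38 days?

Δh ≈ 0.819 m

A = 2900 hectares = 2.9 × 10^7 m²
Q = 1880 L/s = 1.624 × 10^5 m³/d
ΔV = Q × t = 1.624 × 10^5 m³/d × 38 d = 6.172 × 10^6 m³
Δh = ΔV / (Sy × A) = 6.172 × 10^6 / (0.26 × 2.9 × 10^7) = 0.8186 m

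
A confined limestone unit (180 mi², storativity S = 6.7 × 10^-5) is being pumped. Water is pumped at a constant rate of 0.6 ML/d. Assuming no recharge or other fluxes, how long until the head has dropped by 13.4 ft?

t ≈ 213 days

A = 180 mi² = 4.662 × 10^8 m²
Δh = 13.4 ft = 4.084 m
ΔV = S × A × Δh = 6.7 × 10^-5 × 4.662 × 10^8 × 4.084 = 1.276 × 10^5 m³
Q = 0.6 ML/d = 600 m³/d
t = ΔV / Q = 1.276 × 10^5 m³ / 600 m³/d = 212.6 d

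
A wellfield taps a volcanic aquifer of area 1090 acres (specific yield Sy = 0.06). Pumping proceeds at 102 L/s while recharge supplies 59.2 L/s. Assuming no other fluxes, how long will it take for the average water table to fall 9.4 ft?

A = 1090 acres = 4.411 × 10^6 m²
Δh = 9.4 ft = 2.865 m
ΔV = Sy × A × Δh = 0.06 × 4.411 × 10^6 × 2.865 = 7.583 × 10^5 m³
Net withdrawal = 102 − 59.2 = 42.8 L/s = 3698 m³/d
t = ΔV / Q = 7.583 × 10^5 m³ / 3698 m³/d = 205.1 d

t ≈ 205 days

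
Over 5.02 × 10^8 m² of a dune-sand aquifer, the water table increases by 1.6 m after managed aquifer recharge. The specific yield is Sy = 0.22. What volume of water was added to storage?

ΔV = Sy × A × Δh = 0.22 × 5.02 × 10^8 m² × 1.6 m = 1.767 × 10^8 m³

ΔV ≈ 1.77 × 10^8 m³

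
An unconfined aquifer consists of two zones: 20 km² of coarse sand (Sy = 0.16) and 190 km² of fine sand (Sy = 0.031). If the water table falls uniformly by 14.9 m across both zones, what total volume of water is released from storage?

A₁ = 20 km² = 2 × 10^7 m²; A₂ = 190 km² = 1.9 × 10^8 m²
ΔV₁ = 0.16 × 2 × 10^7 × 14.9 = 4.768 × 10^7 m³
ΔV₂ = 0.031 × 1.9 × 10^8 × 14.9 = 8.776 × 10^7 m³
ΔV = ΔV₁ + ΔV₂ = 1.354 × 10^8 m³

ΔV ≈ 1.35 × 10^8 m³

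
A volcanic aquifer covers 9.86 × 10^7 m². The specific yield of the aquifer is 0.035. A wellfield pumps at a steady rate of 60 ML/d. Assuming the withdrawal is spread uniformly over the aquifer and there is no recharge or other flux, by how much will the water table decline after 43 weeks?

Δh ≈ 5.23 m

Q = 60 ML/d = 60000 m³/d
t = 43 weeks = 301 d
ΔV = Q × t = 60000 m³/d × 301 d = 1.806 × 10^7 m³
Δh = ΔV / (Sy × A) = 1.806 × 10^7 / (0.035 × 9.86 × 10^7) = 5.233 m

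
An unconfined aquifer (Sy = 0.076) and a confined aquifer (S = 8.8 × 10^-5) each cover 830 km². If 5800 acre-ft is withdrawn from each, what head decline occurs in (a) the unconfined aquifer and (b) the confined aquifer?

A = 830 km² = 8.3 × 10^8 m²
ΔV = 5800 acre-ft = 7.154 × 10^6 m³
Unconfined: Δh_u = ΔV/(Sy·A) = 7.154 × 10^6/(0.076 × 8.3 × 10^8) = 0.1134 m
Confined: Δh_c = ΔV/(S·A) = 7.154 × 10^6/(8.8 × 10^-5 × 8.3 × 10^8) = 97.95 m

Δh_u ≈ 0.113 m; Δh_c ≈ 97.9 m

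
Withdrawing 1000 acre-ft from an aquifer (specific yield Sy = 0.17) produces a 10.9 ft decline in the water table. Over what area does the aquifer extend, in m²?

A ≈ 2.18 × 10^6 m²

Δh = 10.9 ft = 3.322 m
ΔV = 1000 acre-ft = 1.233 × 10^6 m³
A = ΔV / (Sy × Δh) = 1.233 × 10^6 / (0.17 × 3.322) = 2.184 × 10^6 m²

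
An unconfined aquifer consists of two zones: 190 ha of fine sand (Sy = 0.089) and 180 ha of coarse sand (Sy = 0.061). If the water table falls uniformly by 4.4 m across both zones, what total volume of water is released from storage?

ΔV ≈ 1.23 × 10^6 m³

A₁ = 190 ha = 1.9 × 10^6 m²; A₂ = 180 ha = 1.8 × 10^6 m²
ΔV₁ = 0.089 × 1.9 × 10^6 × 4.4 = 7.44 × 10^5 m³
ΔV₂ = 0.061 × 1.8 × 10^6 × 4.4 = 4.831 × 10^5 m³
ΔV = ΔV₁ + ΔV₂ = 1.227 × 10^6 m³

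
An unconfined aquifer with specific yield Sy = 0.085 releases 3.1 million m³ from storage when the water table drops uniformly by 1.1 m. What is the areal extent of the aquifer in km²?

ΔV = 3.1 million m³ = 3.1 × 10^6 m³
A = ΔV / (Sy × Δh) = 3.1 × 10^6 / (0.085 × 1.1) = 3.316 × 10^7 m²
A = 3.316 × 10^7 m² = 33.16 km²

A ≈ 33.2 km²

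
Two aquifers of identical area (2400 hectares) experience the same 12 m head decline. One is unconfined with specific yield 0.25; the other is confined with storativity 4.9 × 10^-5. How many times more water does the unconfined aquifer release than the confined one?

A = 2400 hectares = 2.4 × 10^7 m²
Unconfined: ΔV_u = Sy × A × Δh = 0.25 × 2.4 × 10^7 × 12 = 7.2 × 10^7 m³
Confined: ΔV_c = S × A × Δh = 4.9 × 10^-5 × 2.4 × 10^7 × 12 = 14110 m³
Ratio = ΔV_u / ΔV_c = Sy / S = 0.25 / 4.9 × 10^-5 = 5102

ΔV_u / ΔV_c ≈ 5100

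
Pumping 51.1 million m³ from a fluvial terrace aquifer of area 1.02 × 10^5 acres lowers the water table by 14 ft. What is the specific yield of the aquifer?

Sy ≈ 0.029

A = 1.02 × 10^5 acres = 4.128 × 10^8 m²
Δh = 14 ft = 4.267 m
ΔV = 51.1 million m³ = 5.11 × 10^7 m³
Sy = ΔV / (A × Δh) = 5.11 × 10^7 m³ / (4.128 × 10^8 m² × 4.267 m) = 0.02901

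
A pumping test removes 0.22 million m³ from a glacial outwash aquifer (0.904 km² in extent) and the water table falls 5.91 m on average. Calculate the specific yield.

Sy ≈ 0.041

A = 0.904 km² = 9.04 × 10^5 m²
ΔV = 0.22 million m³ = 2.2 × 10^5 m³
Sy = ΔV / (A × Δh) = 2.2 × 10^5 m³ / (9.04 × 10^5 m² × 5.91 m) = 0.04118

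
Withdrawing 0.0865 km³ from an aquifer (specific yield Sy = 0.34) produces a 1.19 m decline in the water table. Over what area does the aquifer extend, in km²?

ΔV = 0.0865 km³ = 8.65 × 10^7 m³
A = ΔV / (Sy × Δh) = 8.65 × 10^7 / (0.34 × 1.19) = 2.138 × 10^8 m²
A = 2.138 × 10^8 m² = 213.8 km²

A ≈ 214 km²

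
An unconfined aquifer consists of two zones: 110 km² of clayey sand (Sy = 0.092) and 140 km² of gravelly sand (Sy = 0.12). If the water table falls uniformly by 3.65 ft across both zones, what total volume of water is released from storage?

ΔV ≈ 2.99 × 10^7 m³

A₁ = 110 km² = 1.1 × 10^8 m²; A₂ = 140 km² = 1.4 × 10^8 m²
Δh = 3.65 ft = 1.113 m
ΔV₁ = 0.092 × 1.1 × 10^8 × 1.113 = 1.126 × 10^7 m³
ΔV₂ = 0.12 × 1.4 × 10^8 × 1.113 = 1.869 × 10^7 m³
ΔV = ΔV₁ + ΔV₂ = 2.995 × 10^7 m³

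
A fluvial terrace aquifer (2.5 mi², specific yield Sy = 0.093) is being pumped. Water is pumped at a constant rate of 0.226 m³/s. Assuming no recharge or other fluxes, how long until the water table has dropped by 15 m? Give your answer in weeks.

A = 2.5 mi² = 6.475 × 10^6 m²
ΔV = Sy × A × Δh = 0.093 × 6.475 × 10^6 × 15 = 9.033 × 10^6 m³
Q = 0.226 m³/s = 19530 m³/d
t = ΔV / Q = 9.033 × 10^6 m³ / 19530 m³/d = 462.6 d
t = 462.6 d ≈ 66.08 weeks

t ≈ 66.1 weeks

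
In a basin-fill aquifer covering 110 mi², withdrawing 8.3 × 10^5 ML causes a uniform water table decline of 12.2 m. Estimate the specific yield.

Sy ≈ 0.24

A = 110 mi² = 2.849 × 10^8 m²
ΔV = 8.3 × 10^5 ML = 8.3 × 10^8 m³
Sy = ΔV / (A × Δh) = 8.3 × 10^8 m³ / (2.849 × 10^8 m² × 12.2 m) = 0.2388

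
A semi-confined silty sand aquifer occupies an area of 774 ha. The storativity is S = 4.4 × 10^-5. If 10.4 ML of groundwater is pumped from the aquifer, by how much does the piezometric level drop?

Δh ≈ 30.5 m

A = 774 ha = 7.74 × 10^6 m²
ΔV = 10.4 ML = 10400 m³
Δh = ΔV / (S × A) = 10400 m³ / (4.4 × 10^-5 × 7.74 × 10^6 m²) = 30.54 m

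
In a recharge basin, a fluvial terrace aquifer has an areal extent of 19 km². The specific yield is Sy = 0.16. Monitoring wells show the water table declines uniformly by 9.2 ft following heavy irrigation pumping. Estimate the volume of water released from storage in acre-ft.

A = 19 km² = 1.9 × 10^7 m²
Δh = 9.2 ft = 2.804 m
ΔV = Sy × A × Δh = 0.16 × 1.9 × 10^7 m² × 2.804 m = 8.525 × 10^6 m³
ΔV = 8.525 × 10^6 m³ = 6911 acre-ft

ΔV ≈ 6910 acre-ft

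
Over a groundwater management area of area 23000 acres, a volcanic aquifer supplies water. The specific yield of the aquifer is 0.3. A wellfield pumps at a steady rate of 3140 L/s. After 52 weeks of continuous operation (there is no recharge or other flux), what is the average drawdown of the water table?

Δh ≈ 3.54 m

A = 23000 acres = 9.308 × 10^7 m²
Q = 3140 L/s = 2.713 × 10^5 m³/d
t = 52 weeks = 364 d
ΔV = Q × t = 2.713 × 10^5 m³/d × 364 d = 9.875 × 10^7 m³
Δh = ΔV / (Sy × A) = 9.875 × 10^7 / (0.3 × 9.308 × 10^7) = 3.537 m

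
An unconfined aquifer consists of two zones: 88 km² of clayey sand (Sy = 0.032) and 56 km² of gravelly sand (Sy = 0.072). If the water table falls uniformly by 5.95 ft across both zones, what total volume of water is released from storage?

A₁ = 88 km² = 8.8 × 10^7 m²; A₂ = 56 km² = 5.6 × 10^7 m²
Δh = 5.95 ft = 1.814 m
ΔV₁ = 0.032 × 8.8 × 10^7 × 1.814 = 5.107 × 10^6 m³
ΔV₂ = 0.072 × 5.6 × 10^7 × 1.814 = 7.312 × 10^6 m³
ΔV = ΔV₁ + ΔV₂ = 1.242 × 10^7 m³

ΔV ≈ 1.24 × 10^7 m³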